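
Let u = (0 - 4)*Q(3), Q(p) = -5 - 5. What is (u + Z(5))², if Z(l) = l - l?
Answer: 1600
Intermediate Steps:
Z(l) = 0
Q(p) = -10
u = 40 (u = (0 - 4)*(-10) = -4*(-10) = 40)
(u + Z(5))² = (40 + 0)² = 40² = 1600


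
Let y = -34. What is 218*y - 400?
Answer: -7812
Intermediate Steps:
218*y - 400 = 218*(-34) - 400 = -7412 - 400 = -7812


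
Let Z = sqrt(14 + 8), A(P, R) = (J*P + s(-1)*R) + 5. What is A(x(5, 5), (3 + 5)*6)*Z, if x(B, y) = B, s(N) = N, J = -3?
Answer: -58*sqrt(22) ≈ -272.04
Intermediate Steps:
A(P, R) = 5 - R - 3*P (A(P, R) = (-3*P - R) + 5 = (-R - 3*P) + 5 = 5 - R - 3*P)
Z = sqrt(22) ≈ 4.6904
A(x(5, 5), (3 + 5)*6)*Z = (5 - (3 + 5)*6 - 3*5)*sqrt(22) = (5 - 8*6 - 15)*sqrt(22) = (5 - 1*48 - 15)*sqrt(22) = (5 - 48 - 15)*sqrt(22) = -58*sqrt(22)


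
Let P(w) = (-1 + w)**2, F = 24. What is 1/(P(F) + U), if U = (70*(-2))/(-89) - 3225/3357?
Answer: 99591/52744624 ≈ 0.0018882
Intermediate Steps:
U = 60985/99591 (U = -140*(-1/89) - 3225*1/3357 = 140/89 - 1075/1119 = 60985/99591 ≈ 0.61235)
1/(P(F) + U) = 1/((-1 + 24)**2 + 60985/99591) = 1/(23**2 + 60985/99591) = 1/(529 + 60985/99591) = 1/(52744624/99591) = 99591/52744624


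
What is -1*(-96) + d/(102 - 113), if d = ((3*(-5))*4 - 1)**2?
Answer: -2665/11 ≈ -242.27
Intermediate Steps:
d = 3721 (d = (-15*4 - 1)**2 = (-60 - 1)**2 = (-61)**2 = 3721)
-1*(-96) + d/(102 - 113) = -1*(-96) + 3721/(102 - 113) = 96 + 3721/(-11) = 96 + 3721*(-1/11) = 96 - 3721/11 = -2665/11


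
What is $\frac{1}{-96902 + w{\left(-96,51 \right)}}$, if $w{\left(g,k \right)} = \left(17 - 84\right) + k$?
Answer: $- \frac{1}{96918} \approx -1.0318 \cdot 10^{-5}$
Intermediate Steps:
$w{\left(g,k \right)} = -67 + k$
$\frac{1}{-96902 + w{\left(-96,51 \right)}} = \frac{1}{-96902 + \left(-67 + 51\right)} = \frac{1}{-96902 - 16} = \frac{1}{-96918} = - \frac{1}{96918}$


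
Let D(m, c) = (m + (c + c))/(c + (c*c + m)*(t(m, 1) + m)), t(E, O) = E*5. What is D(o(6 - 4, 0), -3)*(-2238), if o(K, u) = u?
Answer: -4476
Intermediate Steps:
t(E, O) = 5*E
D(m, c) = (m + 2*c)/(c + 6*m*(m + c²)) (D(m, c) = (m + (c + c))/(c + (c*c + m)*(5*m + m)) = (m + 2*c)/(c + (c² + m)*(6*m)) = (m + 2*c)/(c + (m + c²)*(6*m)) = (m + 2*c)/(c + 6*m*(m + c²)))
D(o(6 - 4, 0), -3)*(-2238) = ((0 + 2*(-3))/(-3 + 6*0² + 6*0*(-3)²))*(-2238) = ((0 - 6)/(-3 + 6*0 + 6*0*9))*(-2238) = (-6/(-3 + 0 + 0))*(-2238) = (-6/(-3))*(-2238) = -⅓*(-6)*(-2238) = 2*(-2238) = -4476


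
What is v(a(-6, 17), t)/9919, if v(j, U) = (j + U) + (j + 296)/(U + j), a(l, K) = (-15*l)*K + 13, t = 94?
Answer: 2681608/16237403 ≈ 0.16515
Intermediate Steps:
a(l, K) = 13 - 15*K*l (a(l, K) = -15*K*l + 13 = 13 - 15*K*l)
v(j, U) = U + j + (296 + j)/(U + j) (v(j, U) = (U + j) + (296 + j)/(U + j) = U + j + (296 + j)/(U + j))
v(a(-6, 17), t)/9919 = ((296 + (13 - 15*17*(-6)) + 94**2 + (13 - 15*17*(-6))**2 + 2*94*(13 - 15*17*(-6)))/(94 + (13 - 15*17*(-6))))/9919 = ((296 + (13 + 1530) + 8836 + (13 + 1530)**2 + 2*94*(13 + 1530))/(94 + (13 + 1530)))*(1/9919) = ((296 + 1543 + 8836 + 1543**2 + 2*94*1543)/(94 + 1543))*(1/9919) = ((296 + 1543 + 8836 + 2380849 + 290084)/1637)*(1/9919) = ((1/1637)*2681608)*(1/9919) = (2681608/1637)*(1/9919) = 2681608/16237403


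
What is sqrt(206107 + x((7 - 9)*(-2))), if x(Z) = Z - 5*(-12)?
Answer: sqrt(206171) ≈ 454.06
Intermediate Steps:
x(Z) = 60 + Z (x(Z) = Z + 60 = 60 + Z)
sqrt(206107 + x((7 - 9)*(-2))) = sqrt(206107 + (60 + (7 - 9)*(-2))) = sqrt(206107 + (60 - 2*(-2))) = sqrt(206107 + (60 + 4)) = sqrt(206107 + 64) = sqrt(206171)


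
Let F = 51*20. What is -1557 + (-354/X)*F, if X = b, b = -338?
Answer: -82593/169 ≈ -488.72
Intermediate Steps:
X = -338
F = 1020
-1557 + (-354/X)*F = -1557 - 354/(-338)*1020 = -1557 - 354*(-1/338)*1020 = -1557 + (177/169)*1020 = -1557 + 180540/169 = -82593/169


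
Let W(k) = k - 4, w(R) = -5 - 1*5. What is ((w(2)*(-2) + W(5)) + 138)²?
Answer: 25281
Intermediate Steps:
w(R) = -10 (w(R) = -5 - 5 = -10)
W(k) = -4 + k
((w(2)*(-2) + W(5)) + 138)² = ((-10*(-2) + (-4 + 5)) + 138)² = ((20 + 1) + 138)² = (21 + 138)² = 159² = 25281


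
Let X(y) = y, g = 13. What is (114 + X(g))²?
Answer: 16129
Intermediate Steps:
(114 + X(g))² = (114 + 13)² = 127² = 16129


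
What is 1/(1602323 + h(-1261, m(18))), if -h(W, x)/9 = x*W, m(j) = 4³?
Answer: 1/2328659 ≈ 4.2943e-7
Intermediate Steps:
m(j) = 64
h(W, x) = -9*W*x (h(W, x) = -9*x*W = -9*W*x)
1/(1602323 + h(-1261, m(18))) = 1/(1602323 - 9*(-1261)*64) = 1/(1602323 + 726336) = 1/2328659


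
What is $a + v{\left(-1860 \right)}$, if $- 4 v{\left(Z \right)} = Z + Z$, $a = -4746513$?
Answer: $-4745583$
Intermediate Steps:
$v{\left(Z \right)} = - \frac{Z}{2}$ ($v{\left(Z \right)} = - \frac{Z + Z}{4} = - \frac{2 Z}{4} = - \frac{Z}{2}$)
$a + v{\left(-1860 \right)} = -4746513 - -930 = -4746513 + 930 = -4745583$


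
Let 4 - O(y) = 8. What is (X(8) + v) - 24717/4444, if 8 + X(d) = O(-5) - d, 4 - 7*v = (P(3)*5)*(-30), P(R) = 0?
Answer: -70673/2828 ≈ -24.990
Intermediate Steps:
O(y) = -4 (O(y) = 4 - 1*8 = 4 - 8 = -4)
v = 4/7 (v = 4/7 - 0*5*(-30)/7 = 4/7 - 0*(-30) = 4/7 - 1/7*0 = 4/7 + 0 = 4/7 ≈ 0.57143)
X(d) = -12 - d (X(d) = -8 + (-4 - d) = -12 - d)
(X(8) + v) - 24717/4444 = ((-12 - 1*8) + 4/7) - 24717/4444 = ((-12 - 8) + 4/7) - 24717*1/4444 = (-20 + 4/7) - 2247/404 = -136/7 - 2247/404 = -70673/2828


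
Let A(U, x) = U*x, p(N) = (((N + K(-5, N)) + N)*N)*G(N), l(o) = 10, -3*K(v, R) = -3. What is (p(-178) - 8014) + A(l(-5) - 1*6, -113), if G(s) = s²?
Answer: 2002103494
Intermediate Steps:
K(v, R) = 1 (K(v, R) = -⅓*(-3) = 1)
p(N) = N³*(1 + 2*N) (p(N) = (((N + 1) + N)*N)*N² = (((1 + N) + N)*N)*N² = ((1 + 2*N)*N)*N² = (N*(1 + 2*N))*N² = N³*(1 + 2*N))
(p(-178) - 8014) + A(l(-5) - 1*6, -113) = ((-178)³*(1 + 2*(-178)) - 8014) + (10 - 1*6)*(-113) = (-5639752*(1 - 356) - 8014) + (10 - 6)*(-113) = (-5639752*(-355) - 8014) + 4*(-113) = (2002111960 - 8014) - 452 = 2002103946 - 452 = 2002103494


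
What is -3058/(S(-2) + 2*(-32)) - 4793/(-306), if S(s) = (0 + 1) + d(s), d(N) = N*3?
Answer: 422155/7038 ≈ 59.982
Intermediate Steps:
d(N) = 3*N
S(s) = 1 + 3*s (S(s) = (0 + 1) + 3*s = 1 + 3*s)
-3058/(S(-2) + 2*(-32)) - 4793/(-306) = -3058/((1 + 3*(-2)) + 2*(-32)) - 4793/(-306) = -3058/((1 - 6) - 64) - 4793*(-1/306) = -3058/(-5 - 64) + 4793/306 = -3058/(-69) + 4793/306 = -3058*(-1/69) + 4793/306 = 3058/69 + 4793/306 = 422155/7038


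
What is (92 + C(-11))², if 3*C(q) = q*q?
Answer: 157609/9 ≈ 17512.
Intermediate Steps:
C(q) = q²/3 (C(q) = (q*q)/3 = q²/3)
(92 + C(-11))² = (92 + (⅓)*(-11)²)² = (92 + (⅓)*121)² = (92 + 121/3)² = (397/3)² = 157609/9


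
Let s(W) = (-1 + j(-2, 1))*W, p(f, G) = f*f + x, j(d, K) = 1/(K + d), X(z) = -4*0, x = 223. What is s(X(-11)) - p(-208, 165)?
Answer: -43487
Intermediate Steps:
X(z) = 0
p(f, G) = 223 + f**2 (p(f, G) = f*f + 223 = f**2 + 223 = 223 + f**2)
s(W) = -2*W (s(W) = (-1 + 1/(1 - 2))*W = (-1 + 1/(-1))*W = (-1 - 1)*W = -2*W)
s(X(-11)) - p(-208, 165) = -2*0 - (223 + (-208)**2) = 0 - (223 + 43264) = 0 - 1*43487 = 0 - 43487 = -43487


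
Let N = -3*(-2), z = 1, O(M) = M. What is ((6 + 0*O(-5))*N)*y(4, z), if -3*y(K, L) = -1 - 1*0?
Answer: 12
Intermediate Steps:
y(K, L) = ⅓ (y(K, L) = -(-1 - 1*0)/3 = -(-1 + 0)/3 = -⅓*(-1) = ⅓)
N = 6
((6 + 0*O(-5))*N)*y(4, z) = ((6 + 0*(-5))*6)*(⅓) = ((6 + 0)*6)*(⅓) = (6*6)*(⅓) = 36*(⅓) = 12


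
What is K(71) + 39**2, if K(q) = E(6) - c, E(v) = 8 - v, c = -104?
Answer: 1627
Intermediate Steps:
K(q) = 106 (K(q) = (8 - 1*6) - 1*(-104) = (8 - 6) + 104 = 2 + 104 = 106)
K(71) + 39**2 = 106 + 39**2 = 106 + 1521 = 1627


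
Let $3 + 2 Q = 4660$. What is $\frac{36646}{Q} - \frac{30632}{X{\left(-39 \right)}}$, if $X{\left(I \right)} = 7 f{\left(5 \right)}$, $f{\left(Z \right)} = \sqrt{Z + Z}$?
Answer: $\frac{73292}{4657} - \frac{2188 \sqrt{10}}{5} \approx -1368.1$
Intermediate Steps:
$Q = \frac{4657}{2}$ ($Q = - \frac{3}{2} + \frac{1}{2} \cdot 4660 = - \frac{3}{2} + 2330 = \frac{4657}{2} \approx 2328.5$)
$f{\left(Z \right)} = \sqrt{2} \sqrt{Z}$ ($f{\left(Z \right)} = \sqrt{2 Z} = \sqrt{2} \sqrt{Z}$)
$X{\left(I \right)} = 7 \sqrt{10}$ ($X{\left(I \right)} = 7 \sqrt{2} \sqrt{5} = 7 \sqrt{10}$)
$\frac{36646}{Q} - \frac{30632}{X{\left(-39 \right)}} = \frac{36646}{\frac{4657}{2}} - \frac{30632}{7 \sqrt{10}} = 36646 \cdot \frac{2}{4657} - 30632 \frac{\sqrt{10}}{70} = \frac{73292}{4657} - \frac{2188 \sqrt{10}}{5}$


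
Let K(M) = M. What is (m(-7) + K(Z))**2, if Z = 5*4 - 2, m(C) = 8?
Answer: 676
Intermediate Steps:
Z = 18 (Z = 20 - 2 = 18)
(m(-7) + K(Z))**2 = (8 + 18)**2 = 26**2 = 676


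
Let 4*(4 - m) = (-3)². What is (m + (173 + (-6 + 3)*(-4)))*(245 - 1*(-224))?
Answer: 350343/4 ≈ 87586.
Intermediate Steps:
m = 7/4 (m = 4 - ¼*(-3)² = 4 - ¼*9 = 4 - 9/4 = 7/4 ≈ 1.7500)
(m + (173 + (-6 + 3)*(-4)))*(245 - 1*(-224)) = (7/4 + (173 + (-6 + 3)*(-4)))*(245 - 1*(-224)) = (7/4 + (173 - 3*(-4)))*(245 + 224) = (7/4 + (173 + 12))*469 = (7/4 + 185)*469 = (747/4)*469 = 350343/4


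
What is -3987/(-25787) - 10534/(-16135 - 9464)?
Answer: 16247977/28700931 ≈ 0.56611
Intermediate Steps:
-3987/(-25787) - 10534/(-16135 - 9464) = -3987*(-1/25787) - 10534/(-25599) = 3987/25787 - 10534*(-1/25599) = 3987/25787 + 458/1113 = 16247977/28700931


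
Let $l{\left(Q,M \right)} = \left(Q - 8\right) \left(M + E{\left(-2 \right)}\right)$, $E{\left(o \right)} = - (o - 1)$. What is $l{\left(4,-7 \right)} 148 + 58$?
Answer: $2426$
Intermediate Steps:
$E{\left(o \right)} = 1 - o$ ($E{\left(o \right)} = - (-1 + o) = 1 - o$)
$l{\left(Q,M \right)} = \left(-8 + Q\right) \left(3 + M\right)$ ($l{\left(Q,M \right)} = \left(Q - 8\right) \left(M + \left(1 - -2\right)\right) = \left(Q - 8\right) \left(M + \left(1 + 2\right)\right) = \left(-8 + Q\right) \left(M + 3\right) = \left(-8 + Q\right) \left(3 + M\right)$)
$l{\left(4,-7 \right)} 148 + 58 = \left(-24 - -56 + 3 \cdot 4 - 28\right) 148 + 58 = \left(-24 + 56 + 12 - 28\right) 148 + 58 = 16 \cdot 148 + 58 = 2368 + 58 = 2426$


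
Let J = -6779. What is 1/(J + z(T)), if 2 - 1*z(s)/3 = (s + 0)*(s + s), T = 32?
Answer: -1/12917 ≈ -7.7417e-5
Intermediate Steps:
z(s) = 6 - 6*s² (z(s) = 6 - 3*(s + 0)*(s + s) = 6 - 3*s*2*s = 6 - 6*s²)
1/(J + z(T)) = 1/(-6779 + (6 - 6*32²)) = 1/(-6779 + (6 - 6*1024)) = 1/(-6779 + (6 - 6144)) = 1/(-6779 - 6138) = 1/(-12917) = -1/12917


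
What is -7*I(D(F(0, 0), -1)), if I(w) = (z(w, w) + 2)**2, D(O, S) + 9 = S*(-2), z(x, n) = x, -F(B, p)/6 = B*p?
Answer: -175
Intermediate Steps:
F(B, p) = -6*B*p
D(O, S) = -9 - 2*S (D(O, S) = -9 + S*(-2) = -9 - 2*S)
I(w) = (2 + w)**2 (I(w) = (w + 2)**2 = (2 + w)**2)
-7*I(D(F(0, 0), -1)) = -7*(2 + (-9 - 2*(-1)))**2 = -7*(2 + (-9 + 2))**2 = -7*(2 - 7)**2 = -7*(-5)**2 = -7*25 = -175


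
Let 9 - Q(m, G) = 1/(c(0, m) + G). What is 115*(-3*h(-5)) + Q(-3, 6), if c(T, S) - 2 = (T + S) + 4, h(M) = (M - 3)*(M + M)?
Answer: -248320/9 ≈ -27591.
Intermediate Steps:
h(M) = 2*M*(-3 + M) (h(M) = (-3 + M)*(2*M) = 2*M*(-3 + M))
c(T, S) = 6 + S + T (c(T, S) = 2 + ((T + S) + 4) = 2 + ((S + T) + 4) = 2 + (4 + S + T) = 6 + S + T)
Q(m, G) = 9 - 1/(6 + G + m) (Q(m, G) = 9 - 1/((6 + m + 0) + G) = 9 - 1/((6 + m) + G) = 9 - 1/(6 + G + m))
115*(-3*h(-5)) + Q(-3, 6) = 115*(-6*(-5)*(-3 - 5)) + (53 + 9*6 + 9*(-3))/(6 + 6 - 3) = 115*(-6*(-5)*(-8)) + (53 + 54 - 27)/9 = 115*(-3*80) + (1/9)*80 = 115*(-240) + 80/9 = -27600 + 80/9 = -248320/9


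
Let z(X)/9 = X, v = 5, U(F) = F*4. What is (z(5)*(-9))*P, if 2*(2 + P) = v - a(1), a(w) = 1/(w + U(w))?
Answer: -162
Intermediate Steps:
U(F) = 4*F
z(X) = 9*X
a(w) = 1/(5*w) (a(w) = 1/(w + 4*w) = 1/(5*w))
P = ⅖ (P = -2 + (5 - 1/(5*1))/2 = -2 + (5 - 1/5)/2 = -2 + (5 - 1*⅕)/2 = -2 + (5 - ⅕)/2 = -2 + (½)*(24/5) = -2 + 12/5 = ⅖ ≈ 0.40000)
(z(5)*(-9))*P = ((9*5)*(-9))*(⅖) = (45*(-9))*(⅖) = -405*⅖ = -162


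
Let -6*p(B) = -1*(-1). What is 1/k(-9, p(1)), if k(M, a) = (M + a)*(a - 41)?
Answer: 36/13585 ≈ 0.0026500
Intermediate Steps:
p(B) = -⅙ (p(B) = -(-1)*(-1)/6 = -⅙*1 = -⅙)
k(M, a) = (-41 + a)*(M + a) (k(M, a) = (M + a)*(-41 + a) = (-41 + a)*(M + a))
1/k(-9, p(1)) = 1/((-⅙)² - 41*(-9) - 41*(-⅙) - 9*(-⅙)) = 1/(1/36 + 369 + 41/6 + 3/2) = 1/(13585/36) = 36/13585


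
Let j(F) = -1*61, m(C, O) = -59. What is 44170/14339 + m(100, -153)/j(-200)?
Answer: 3540371/874679 ≈ 4.0476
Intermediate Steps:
j(F) = -61
44170/14339 + m(100, -153)/j(-200) = 44170/14339 - 59/(-61) = 44170*(1/14339) - 59*(-1/61) = 44170/14339 + 59/61 = 3540371/874679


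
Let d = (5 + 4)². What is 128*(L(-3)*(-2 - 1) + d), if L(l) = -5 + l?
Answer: 13440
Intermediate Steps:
d = 81 (d = 9² = 81)
128*(L(-3)*(-2 - 1) + d) = 128*((-5 - 3)*(-2 - 1) + 81) = 128*(-8*(-3) + 81) = 128*(24 + 81) = 128*105 = 13440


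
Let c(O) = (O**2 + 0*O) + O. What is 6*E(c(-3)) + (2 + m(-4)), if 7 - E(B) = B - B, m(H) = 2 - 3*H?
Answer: 58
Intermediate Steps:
m(H) = 2 - 3*H
c(O) = O + O**2 (c(O) = (O**2 + 0) + O = O**2 + O = O + O**2)
E(B) = 7 (E(B) = 7 - (B - B) = 7 - 1*0 = 7 + 0 = 7)
6*E(c(-3)) + (2 + m(-4)) = 6*7 + (2 + (2 - 3*(-4))) = 42 + (2 + (2 + 12)) = 42 + (2 + 14) = 42 + 16 = 58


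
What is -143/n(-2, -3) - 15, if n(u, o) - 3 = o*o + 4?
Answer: -383/16 ≈ -23.938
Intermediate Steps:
n(u, o) = 7 + o**2 (n(u, o) = 3 + (o*o + 4) = 3 + (o**2 + 4) = 3 + (4 + o**2) = 7 + o**2)
-143/n(-2, -3) - 15 = -143/(7 + (-3)**2) - 15 = -143/(7 + 9) - 15 = -143/16 - 15 = -383/16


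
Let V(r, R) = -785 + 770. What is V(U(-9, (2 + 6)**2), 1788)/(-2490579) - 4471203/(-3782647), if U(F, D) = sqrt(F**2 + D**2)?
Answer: 337452758674/285484278261 ≈ 1.1820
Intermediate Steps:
U(F, D) = sqrt(D**2 + F**2)
V(r, R) = -15
V(U(-9, (2 + 6)**2), 1788)/(-2490579) - 4471203/(-3782647) = -15/(-2490579) - 4471203/(-3782647) = -15*(-1/2490579) - 4471203*(-1/3782647) = 5/830193 + 406473/343877 = 337452758674/285484278261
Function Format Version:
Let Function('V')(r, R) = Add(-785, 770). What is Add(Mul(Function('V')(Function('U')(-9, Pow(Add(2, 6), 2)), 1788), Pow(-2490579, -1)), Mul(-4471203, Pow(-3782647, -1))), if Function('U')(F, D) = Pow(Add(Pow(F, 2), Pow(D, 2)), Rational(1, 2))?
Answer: Rational(337452758674, 285484278261) ≈ 1.1820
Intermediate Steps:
Function('U')(F, D) = Pow(Add(Pow(D, 2), Pow(F, 2)), Rational(1, 2))
Function('V')(r, R) = -15
Add(Mul(Function('V')(Function('U')(-9, Pow(Add(2, 6), 2)), 1788), Pow(-2490579, -1)), Mul(-4471203, Pow(-3782647, -1))) = Add(Mul(-15, Pow(-2490579, -1)), Mul(-4471203, Pow(-3782647, -1))) = Add(Mul(-15, Rational(-1, 2490579)), Mul(-4471203, Rational(-1, 3782647))) = Add(Rational(5, 830193), Rational(406473, 343877)) = Rational(337452758674, 285484278261)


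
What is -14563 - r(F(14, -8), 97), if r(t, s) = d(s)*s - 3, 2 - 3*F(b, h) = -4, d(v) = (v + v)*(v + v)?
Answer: -3665252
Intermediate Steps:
d(v) = 4*v² (d(v) = (2*v)*(2*v) = 4*v²)
F(b, h) = 2 (F(b, h) = ⅔ - ⅓*(-4) = ⅔ + 4/3 = 2)
r(t, s) = -3 + 4*s³ (r(t, s) = (4*s²)*s - 3 = 4*s³ - 3 = -3 + 4*s³)
-14563 - r(F(14, -8), 97) = -14563 - (-3 + 4*97³) = -14563 - (-3 + 4*912673) = -14563 - (-3 + 3650692) = -14563 - 1*3650689 = -14563 - 3650689 = -3665252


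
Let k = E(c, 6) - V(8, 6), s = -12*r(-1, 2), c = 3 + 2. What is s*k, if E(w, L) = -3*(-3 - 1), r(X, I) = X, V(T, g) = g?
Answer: 72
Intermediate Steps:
c = 5
E(w, L) = 12 (E(w, L) = -3*(-4) = 12)
s = 12 (s = -12*(-1) = 12)
k = 6 (k = 12 - 1*6 = 12 - 6 = 6)
s*k = 12*6 = 72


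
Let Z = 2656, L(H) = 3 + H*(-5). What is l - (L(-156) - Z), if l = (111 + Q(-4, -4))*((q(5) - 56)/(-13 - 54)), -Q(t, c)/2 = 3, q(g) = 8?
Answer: 130531/67 ≈ 1948.2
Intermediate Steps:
L(H) = 3 - 5*H
Q(t, c) = -6 (Q(t, c) = -2*3 = -6)
l = 5040/67 (l = (111 - 6)*((8 - 56)/(-13 - 54)) = 105*(-48/(-67)) = 105*(-48*(-1/67)) = 105*(48/67) = 5040/67 ≈ 75.224)
l - (L(-156) - Z) = 5040/67 - ((3 - 5*(-156)) - 1*2656) = 5040/67 - ((3 + 780) - 2656) = 5040/67 - (783 - 2656) = 5040/67 - 1*(-1873) = 5040/67 + 1873 = 130531/67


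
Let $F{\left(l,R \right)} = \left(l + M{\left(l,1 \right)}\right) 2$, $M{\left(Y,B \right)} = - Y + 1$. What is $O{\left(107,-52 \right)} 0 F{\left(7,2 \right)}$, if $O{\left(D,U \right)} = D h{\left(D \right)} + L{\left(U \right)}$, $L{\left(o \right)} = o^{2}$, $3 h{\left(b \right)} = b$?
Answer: $0$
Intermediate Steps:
$M{\left(Y,B \right)} = 1 - Y$
$h{\left(b \right)} = \frac{b}{3}$
$F{\left(l,R \right)} = 2$ ($F{\left(l,R \right)} = \left(l - \left(-1 + l\right)\right) 2 = 1 \cdot 2 = 2$)
$O{\left(D,U \right)} = U^{2} + \frac{D^{2}}{3}$ ($O{\left(D,U \right)} = D \frac{D}{3} + U^{2} = \frac{D^{2}}{3} + U^{2} = U^{2} + \frac{D^{2}}{3}$)
$O{\left(107,-52 \right)} 0 F{\left(7,2 \right)} = \left(\left(-52\right)^{2} + \frac{107^{2}}{3}\right) 0 \cdot 2 = \left(2704 + \frac{1}{3} \cdot 11449\right) 0 = \left(2704 + \frac{11449}{3}\right) 0 = \frac{19561}{3} \cdot 0 = 0$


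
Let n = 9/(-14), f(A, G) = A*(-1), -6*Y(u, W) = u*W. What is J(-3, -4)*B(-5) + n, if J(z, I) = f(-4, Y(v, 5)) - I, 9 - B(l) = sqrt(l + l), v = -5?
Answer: 999/14 - 8*I*sqrt(10) ≈ 71.357 - 25.298*I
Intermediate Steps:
B(l) = 9 - sqrt(2)*sqrt(l) (B(l) = 9 - sqrt(l + l) = 9 - sqrt(2*l) = 9 - sqrt(2)*sqrt(l))
Y(u, W) = -W*u/6 (Y(u, W) = -u*W/6 = -W*u/6)
f(A, G) = -A
J(z, I) = 4 - I (J(z, I) = -1*(-4) - I = 4 - I)
n = -9/14 (n = 9*(-1/14) = -9/14 ≈ -0.64286)
J(-3, -4)*B(-5) + n = (4 - 1*(-4))*(9 - sqrt(2)*sqrt(-5)) - 9/14 = (4 + 4)*(9 - sqrt(2)*I*sqrt(5)) - 9/14 = 8*(9 - I*sqrt(10)) - 9/14 = (72 - 8*I*sqrt(10)) - 9/14 = 999/14 - 8*I*sqrt(10)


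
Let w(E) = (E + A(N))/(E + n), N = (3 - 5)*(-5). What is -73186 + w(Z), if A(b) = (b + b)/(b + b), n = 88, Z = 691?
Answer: -57011202/779 ≈ -73185.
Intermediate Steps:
N = 10 (N = -2*(-5) = 10)
A(b) = 1 (A(b) = (2*b)/((2*b)) = (2*b)*(1/(2*b)) = 1)
w(E) = (1 + E)/(88 + E) (w(E) = (E + 1)/(E + 88) = (1 + E)/(88 + E))
-73186 + w(Z) = -73186 + (1 + 691)/(88 + 691) = -73186 + 692/779 = -57011202/779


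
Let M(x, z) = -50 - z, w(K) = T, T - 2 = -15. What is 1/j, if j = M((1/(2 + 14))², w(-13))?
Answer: -1/37 ≈ -0.027027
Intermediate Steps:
T = -13 (T = 2 - 15 = -13)
w(K) = -13
j = -37 (j = -50 - 1*(-13) = -50 + 13 = -37)
1/j = 1/(-37) = -1/37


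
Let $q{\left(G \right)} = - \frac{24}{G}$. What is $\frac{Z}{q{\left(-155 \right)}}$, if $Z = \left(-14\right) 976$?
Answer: $- \frac{264740}{3} \approx -88247.0$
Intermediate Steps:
$Z = -13664$
$\frac{Z}{q{\left(-155 \right)}} = - \frac{13664}{\left(-24\right) \frac{1}{-155}} = - \frac{13664}{\left(-24\right) \left(- \frac{1}{155}\right)} = - \frac{13664}{\frac{24}{155}} = \left(-13664\right) \frac{155}{24} = - \frac{264740}{3}$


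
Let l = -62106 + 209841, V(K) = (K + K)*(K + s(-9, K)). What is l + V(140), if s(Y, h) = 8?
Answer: 189175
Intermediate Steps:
V(K) = 2*K*(8 + K) (V(K) = (K + K)*(K + 8) = (2*K)*(8 + K) = 2*K*(8 + K))
l = 147735
l + V(140) = 147735 + 2*140*(8 + 140) = 147735 + 2*140*148 = 147735 + 41440 = 189175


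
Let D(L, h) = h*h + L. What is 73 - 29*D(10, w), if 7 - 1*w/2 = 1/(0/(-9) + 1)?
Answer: -4393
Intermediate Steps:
w = 12 (w = 14 - 2/(0/(-9) + 1) = 14 - 2/(0*(-⅑) + 1) = 14 - 2/(0 + 1) = 14 - 2/1 = 14 - 2*1 = 14 - 2 = 12)
D(L, h) = L + h² (D(L, h) = h² + L = L + h²)
73 - 29*D(10, w) = 73 - 29*(10 + 12²) = 73 - 29*(10 + 144) = 73 - 29*154 = 73 - 4466 = -4393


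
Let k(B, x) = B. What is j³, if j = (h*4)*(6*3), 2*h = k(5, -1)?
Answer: 5832000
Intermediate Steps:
h = 5/2 (h = (½)*5 = 5/2 ≈ 2.5000)
j = 180 (j = ((5/2)*4)*(6*3) = 10*18 = 180)
j³ = 180³ = 5832000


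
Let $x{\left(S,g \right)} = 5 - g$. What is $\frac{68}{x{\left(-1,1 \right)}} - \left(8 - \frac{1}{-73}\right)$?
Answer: $\frac{656}{73} \approx 8.9863$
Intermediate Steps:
$\frac{68}{x{\left(-1,1 \right)}} - \left(8 - \frac{1}{-73}\right) = \frac{68}{5 - 1} - \left(8 - \frac{1}{-73}\right) = \frac{68}{5 - 1} - \frac{585}{73} = \frac{68}{4} - \frac{585}{73} = 68 \cdot \frac{1}{4} - \frac{585}{73} = 17 - \frac{585}{73} = \frac{656}{73}$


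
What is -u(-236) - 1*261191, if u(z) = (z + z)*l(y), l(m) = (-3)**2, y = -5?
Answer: -256943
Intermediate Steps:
l(m) = 9
u(z) = 18*z (u(z) = (z + z)*9 = (2*z)*9 = 18*z)
-u(-236) - 1*261191 = -18*(-236) - 1*261191 = -1*(-4248) - 261191 = 4248 - 261191 = -256943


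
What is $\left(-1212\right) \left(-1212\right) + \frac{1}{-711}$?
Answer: $\frac{1044419183}{711} \approx 1.4689 \cdot 10^{6}$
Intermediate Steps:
$\left(-1212\right) \left(-1212\right) + \frac{1}{-711} = 1468944 - \frac{1}{711} = \frac{1044419183}{711}$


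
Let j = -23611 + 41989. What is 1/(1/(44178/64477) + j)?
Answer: 44178/811967761 ≈ 5.4409e-5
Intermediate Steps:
j = 18378
1/(1/(44178/64477) + j) = 1/(1/(44178/64477) + 18378) = 1/(64477/44178 + 18378) = 1/(811967761/44178) = 44178/811967761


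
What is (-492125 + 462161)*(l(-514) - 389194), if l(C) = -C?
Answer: 11646407520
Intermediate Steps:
(-492125 + 462161)*(l(-514) - 389194) = (-492125 + 462161)*(-1*(-514) - 389194) = -29964*(514 - 389194) = -29964*(-388680) = 11646407520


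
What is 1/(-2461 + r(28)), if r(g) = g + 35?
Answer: -1/2398 ≈ -0.00041701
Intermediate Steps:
r(g) = 35 + g
1/(-2461 + r(28)) = 1/(-2461 + (35 + 28)) = 1/(-2461 + 63) = 1/(-2398) = -1/2398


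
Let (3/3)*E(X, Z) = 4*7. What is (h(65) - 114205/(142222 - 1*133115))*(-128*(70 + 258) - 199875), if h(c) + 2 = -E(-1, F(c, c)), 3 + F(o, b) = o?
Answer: 13385686355/1301 ≈ 1.0289e+7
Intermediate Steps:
F(o, b) = -3 + o
E(X, Z) = 28 (E(X, Z) = 4*7 = 28)
h(c) = -30 (h(c) = -2 - 1*28 = -2 - 28 = -30)
(h(65) - 114205/(142222 - 1*133115))*(-128*(70 + 258) - 199875) = (-30 - 114205/(142222 - 1*133115))*(-128*(70 + 258) - 199875) = (-30 - 114205/(142222 - 133115))*(-128*328 - 199875) = (-30 - 114205/9107)*(-41984 - 199875) = (-30 - 114205*1/9107)*(-241859) = (-30 - 16315/1301)*(-241859) = -55345/1301*(-241859) = 13385686355/1301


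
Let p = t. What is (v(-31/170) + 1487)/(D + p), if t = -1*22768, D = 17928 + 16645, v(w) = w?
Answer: 84253/668950 ≈ 0.12595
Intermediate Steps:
D = 34573
t = -22768
p = -22768
(v(-31/170) + 1487)/(D + p) = (-31/170 + 1487)/(34573 - 22768) = (-31*1/170 + 1487)/11805 = (-31/170 + 1487)*(1/11805) = (252759/170)*(1/11805) = 84253/668950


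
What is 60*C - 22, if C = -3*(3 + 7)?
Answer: -1822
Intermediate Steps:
C = -30 (C = -3*10 = -30)
60*C - 22 = 60*(-30) - 22 = -1800 - 22 = -1822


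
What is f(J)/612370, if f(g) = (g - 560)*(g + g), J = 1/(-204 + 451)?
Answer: -138319/18680040665 ≈ -7.4046e-6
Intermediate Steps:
J = 1/247 ≈ 0.0040486
f(g) = 2*g*(-560 + g) (f(g) = (-560 + g)*(2*g) = 2*g*(-560 + g))
f(J)/612370 = (2*(1/247)*(-560 + 1/247))/612370 = (2*(1/247)*(-138319/247))*(1/612370) = -276638/61009*1/612370 = -138319/18680040665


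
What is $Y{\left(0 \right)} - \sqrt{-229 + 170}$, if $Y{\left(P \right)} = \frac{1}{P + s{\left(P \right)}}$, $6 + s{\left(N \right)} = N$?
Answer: $- \frac{1}{6} - i \sqrt{59} \approx -0.16667 - 7.6811 i$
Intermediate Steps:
$s{\left(N \right)} = -6 + N$
$Y{\left(P \right)} = \frac{1}{-6 + 2 P}$ ($Y{\left(P \right)} = \frac{1}{P + \left(-6 + P\right)} = \frac{1}{-6 + 2 P}$)
$Y{\left(0 \right)} - \sqrt{-229 + 170} = \frac{1}{2 \left(-3 + 0\right)} - \sqrt{-229 + 170} = \frac{1}{2 \left(-3\right)} - \sqrt{-59} = \frac{1}{2} \left(- \frac{1}{3}\right) - i \sqrt{59} = - \frac{1}{6} - i \sqrt{59}$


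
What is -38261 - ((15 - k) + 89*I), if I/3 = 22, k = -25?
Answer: -44175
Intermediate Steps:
I = 66 (I = 3*22 = 66)
-38261 - ((15 - k) + 89*I) = -38261 - ((15 - 1*(-25)) + 89*66) = -38261 - ((15 + 25) + 5874) = -38261 - (40 + 5874) = -38261 - 1*5914 = -38261 - 5914 = -44175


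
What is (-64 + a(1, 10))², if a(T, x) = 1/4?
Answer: 65025/16 ≈ 4064.1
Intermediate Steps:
a(T, x) = ¼
(-64 + a(1, 10))² = (-64 + ¼)² = (-255/4)² = 65025/16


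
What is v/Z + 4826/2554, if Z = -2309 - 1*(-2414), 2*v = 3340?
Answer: 477191/26817 ≈ 17.794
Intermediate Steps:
v = 1670 (v = (1/2)*3340 = 1670)
Z = 105 (Z = -2309 + 2414 = 105)
v/Z + 4826/2554 = 1670/105 + 4826/2554 = 1670*(1/105) + 4826*(1/2554) = 334/21 + 2413/1277 = 477191/26817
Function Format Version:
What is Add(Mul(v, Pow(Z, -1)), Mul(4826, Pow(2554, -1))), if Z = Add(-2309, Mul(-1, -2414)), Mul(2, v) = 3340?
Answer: Rational(477191, 26817) ≈ 17.794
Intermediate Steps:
v = 1670 (v = Mul(Rational(1, 2), 3340) = 1670)
Z = 105 (Z = Add(-2309, 2414) = 105)
Add(Mul(v, Pow(Z, -1)), Mul(4826, Pow(2554, -1))) = Add(Mul(1670, Pow(105, -1)), Mul(4826, Pow(2554, -1))) = Add(Mul(1670, Rational(1, 105)), Mul(4826, Rational(1, 2554))) = Add(Rational(334, 21), Rational(2413, 1277)) = Rational(477191, 26817)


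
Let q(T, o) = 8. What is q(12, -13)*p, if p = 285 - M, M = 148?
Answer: 1096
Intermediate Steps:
p = 137 (p = 285 - 1*148 = 285 - 148 = 137)
q(12, -13)*p = 8*137 = 1096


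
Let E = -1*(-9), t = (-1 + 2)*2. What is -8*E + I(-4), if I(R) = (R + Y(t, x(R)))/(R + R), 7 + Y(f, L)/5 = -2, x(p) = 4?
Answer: -527/8 ≈ -65.875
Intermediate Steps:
t = 2 (t = 1*2 = 2)
E = 9
Y(f, L) = -45 (Y(f, L) = -35 + 5*(-2) = -35 - 10 = -45)
I(R) = (-45 + R)/(2*R) (I(R) = (R - 45)/(R + R) = (-45 + R)/((2*R)) = (-45 + R)*(1/(2*R)) = (-45 + R)/(2*R))
-8*E + I(-4) = -8*9 + (½)*(-45 - 4)/(-4) = -72 + (½)*(-¼)*(-49) = -72 + 49/8 = -527/8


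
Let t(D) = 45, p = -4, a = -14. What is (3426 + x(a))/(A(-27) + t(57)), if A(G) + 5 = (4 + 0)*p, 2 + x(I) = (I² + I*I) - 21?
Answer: 1265/8 ≈ 158.13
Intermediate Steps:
x(I) = -23 + 2*I² (x(I) = -2 + ((I² + I*I) - 21) = -2 + ((I² + I²) - 21) = -2 + (2*I² - 21) = -2 + (-21 + 2*I²) = -23 + 2*I²)
A(G) = -21 (A(G) = -5 + (4 + 0)*(-4) = -5 + 4*(-4) = -5 - 16 = -21)
(3426 + x(a))/(A(-27) + t(57)) = (3426 + (-23 + 2*(-14)²))/(-21 + 45) = (3426 + (-23 + 2*196))/24 = (3426 + (-23 + 392))*(1/24) = (3426 + 369)*(1/24) = 3795*(1/24) = 1265/8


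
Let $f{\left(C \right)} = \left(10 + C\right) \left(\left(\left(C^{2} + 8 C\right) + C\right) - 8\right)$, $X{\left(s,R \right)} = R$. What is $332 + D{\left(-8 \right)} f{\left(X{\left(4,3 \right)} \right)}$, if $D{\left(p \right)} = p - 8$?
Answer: $-5492$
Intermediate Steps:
$D{\left(p \right)} = -8 + p$
$f{\left(C \right)} = \left(10 + C\right) \left(-8 + C^{2} + 9 C\right)$ ($f{\left(C \right)} = \left(10 + C\right) \left(\left(C^{2} + 9 C\right) - 8\right) = \left(10 + C\right) \left(-8 + C^{2} + 9 C\right)$)
$332 + D{\left(-8 \right)} f{\left(X{\left(4,3 \right)} \right)} = 332 + \left(-8 - 8\right) \left(-80 + 3^{3} + 19 \cdot 3^{2} + 82 \cdot 3\right) = 332 - 16 \left(-80 + 27 + 19 \cdot 9 + 246\right) = 332 - 16 \left(-80 + 27 + 171 + 246\right) = 332 - 5824 = -5492$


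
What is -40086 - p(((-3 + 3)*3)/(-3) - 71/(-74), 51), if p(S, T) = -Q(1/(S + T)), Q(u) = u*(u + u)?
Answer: -592632415198/14784025 ≈ -40086.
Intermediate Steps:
Q(u) = 2*u**2 (Q(u) = u*(2*u) = 2*u**2)
p(S, T) = -2/(S + T)**2 (p(S, T) = -2*(1/(S + T))**2 = -2/(S + T)**2)
-40086 - p(((-3 + 3)*3)/(-3) - 71/(-74), 51) = -40086 - (-2)/((((-3 + 3)*3)/(-3) - 71/(-74)) + 51)**2 = -40086 - (-2)/(((0*3)*(-1/3) - 71*(-1/74)) + 51)**2 = -40086 - (-2)/((0*(-1/3) + 71/74) + 51)**2 = -40086 - (-2)/((0 + 71/74) + 51)**2 = -40086 - (-2)/(71/74 + 51)**2 = -40086 - (-2)/(3845/74)**2 = -40086 - (-2)*5476/14784025 = -40086 - 1*(-10952/14784025) = -40086 + 10952/14784025 = -592632415198/14784025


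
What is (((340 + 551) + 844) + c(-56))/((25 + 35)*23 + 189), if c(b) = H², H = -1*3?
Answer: 1744/1569 ≈ 1.1115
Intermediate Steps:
H = -3
c(b) = 9 (c(b) = (-3)² = 9)
(((340 + 551) + 844) + c(-56))/((25 + 35)*23 + 189) = (((340 + 551) + 844) + 9)/((25 + 35)*23 + 189) = ((891 + 844) + 9)/(60*23 + 189) = (1735 + 9)/(1380 + 189) = 1744/1569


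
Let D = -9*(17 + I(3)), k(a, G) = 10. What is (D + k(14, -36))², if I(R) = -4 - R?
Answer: 6400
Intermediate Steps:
D = -90 (D = -9*(17 + (-4 - 1*3)) = -9*(17 + (-4 - 3)) = -9*(17 - 7) = -9*10 = -90)
(D + k(14, -36))² = (-90 + 10)² = (-80)² = 6400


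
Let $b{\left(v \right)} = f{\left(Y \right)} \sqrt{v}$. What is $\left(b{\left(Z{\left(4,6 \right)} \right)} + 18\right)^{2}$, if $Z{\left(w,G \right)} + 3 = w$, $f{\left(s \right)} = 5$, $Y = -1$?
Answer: $529$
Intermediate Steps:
$Z{\left(w,G \right)} = -3 + w$
$b{\left(v \right)} = 5 \sqrt{v}$
$\left(b{\left(Z{\left(4,6 \right)} \right)} + 18\right)^{2} = \left(5 \sqrt{-3 + 4} + 18\right)^{2} = \left(5 \sqrt{1} + 18\right)^{2} = \left(5 \cdot 1 + 18\right)^{2} = \left(5 + 18\right)^{2} = 23^{2} = 529$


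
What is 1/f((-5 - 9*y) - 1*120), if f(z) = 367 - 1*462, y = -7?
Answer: -1/95 ≈ -0.010526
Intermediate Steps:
f(z) = -95 (f(z) = 367 - 462 = -95)
1/f((-5 - 9*y) - 1*120) = 1/(-95) = -1/95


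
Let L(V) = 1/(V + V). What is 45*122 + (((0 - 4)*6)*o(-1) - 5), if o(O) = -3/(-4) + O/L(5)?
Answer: 5707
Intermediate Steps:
L(V) = 1/(2*V)
o(O) = 3/4 + 10*O (o(O) = -3/(-4) + O/(((1/2)/5)) = -3*(-1/4) + O/(((1/2)*(1/5))) = 3/4 + O/(1/10) = 3/4 + O*10 = 3/4 + 10*O)
45*122 + (((0 - 4)*6)*o(-1) - 5) = 45*122 + (((0 - 4)*6)*(3/4 + 10*(-1)) - 5) = 5490 + ((-4*6)*(3/4 - 10) - 5) = 5490 + (-24*(-37/4) - 5) = 5490 + (222 - 5) = 5490 + 217 = 5707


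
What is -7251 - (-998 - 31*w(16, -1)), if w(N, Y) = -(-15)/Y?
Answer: -6718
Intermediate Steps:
w(N, Y) = 15/Y
-7251 - (-998 - 31*w(16, -1)) = -7251 - (-998 - 31*15/(-1)) = -7251 - (-998 - 31*15*(-1)) = -7251 - (-998 - 31*(-15)) = -7251 - (-998 - 1*(-465)) = -7251 - (-998 + 465) = -7251 - 1*(-533) = -7251 + 533 = -6718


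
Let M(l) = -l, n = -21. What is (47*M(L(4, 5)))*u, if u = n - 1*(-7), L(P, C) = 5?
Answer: 3290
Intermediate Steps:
u = -14 (u = -21 - 1*(-7) = -21 + 7 = -14)
(47*M(L(4, 5)))*u = (47*(-1*5))*(-14) = (47*(-5))*(-14) = -235*(-14) = 3290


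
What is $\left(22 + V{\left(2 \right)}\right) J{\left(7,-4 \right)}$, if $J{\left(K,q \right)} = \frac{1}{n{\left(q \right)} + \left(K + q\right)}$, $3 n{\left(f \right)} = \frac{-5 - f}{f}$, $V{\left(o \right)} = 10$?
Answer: $\frac{384}{37} \approx 10.378$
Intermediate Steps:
$n{\left(f \right)} = \frac{-5 - f}{3 f}$ ($n{\left(f \right)} = \frac{\left(-5 - f\right) \frac{1}{f}}{3} = \frac{\frac{1}{f} \left(-5 - f\right)}{3} = \frac{-5 - f}{3 f}$)
$J{\left(K,q \right)} = \frac{1}{K + q + \frac{-5 - q}{3 q}}$ ($J{\left(K,q \right)} = \frac{1}{\frac{-5 - q}{3 q} + \left(K + q\right)} = \frac{1}{K + q + \frac{-5 - q}{3 q}}$)
$\left(22 + V{\left(2 \right)}\right) J{\left(7,-4 \right)} = \left(22 + 10\right) 3 \left(-4\right) \frac{1}{-5 - -4 + 3 \left(-4\right) \left(7 - 4\right)} = 32 \cdot 3 \left(-4\right) \frac{1}{-5 + 4 + 3 \left(-4\right) 3} = 32 \cdot 3 \left(-4\right) \frac{1}{-5 + 4 - 36} = 32 \cdot 3 \left(-4\right) \frac{1}{-37} = 32 \cdot 3 \left(-4\right) \left(- \frac{1}{37}\right) = 32 \cdot \frac{12}{37} = \frac{384}{37}$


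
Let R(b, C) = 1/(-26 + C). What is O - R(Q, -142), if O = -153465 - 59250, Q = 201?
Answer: -35736119/168 ≈ -2.1272e+5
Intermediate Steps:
O = -212715
O - R(Q, -142) = -212715 - 1/(-26 - 142) = -212715 - 1/(-168) = -212715 - 1*(-1/168) = -212715 + 1/168 = -35736119/168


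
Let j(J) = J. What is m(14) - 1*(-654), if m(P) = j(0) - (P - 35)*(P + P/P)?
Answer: 969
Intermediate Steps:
m(P) = -(1 + P)*(-35 + P) (m(P) = 0 - (P - 35)*(P + P/P) = 0 - (-35 + P)*(P + 1) = 0 - (-35 + P)*(1 + P) = 0 - (1 + P)*(-35 + P) = -(1 + P)*(-35 + P))
m(14) - 1*(-654) = (35 - 1*14**2 + 34*14) - 1*(-654) = (35 - 1*196 + 476) + 654 = (35 - 196 + 476) + 654 = 315 + 654 = 969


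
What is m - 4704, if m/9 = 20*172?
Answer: 26256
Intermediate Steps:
m = 30960 (m = 9*(20*172) = 9*3440 = 30960)
m - 4704 = 30960 - 4704 = 26256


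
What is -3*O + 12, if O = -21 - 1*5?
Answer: 90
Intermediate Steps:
O = -26 (O = -21 - 5 = -26)
-3*O + 12 = -3*(-26) + 12 = 78 + 12 = 90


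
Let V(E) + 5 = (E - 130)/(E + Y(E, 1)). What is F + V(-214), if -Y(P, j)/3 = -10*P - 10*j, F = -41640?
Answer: -68755809/1651 ≈ -41645.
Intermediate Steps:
Y(P, j) = 30*P + 30*j (Y(P, j) = -3*(-10*P - 10*j) = 30*P + 30*j)
V(E) = -5 + (-130 + E)/(30 + 31*E) (V(E) = -5 + (E - 130)/(E + (30*E + 30*1)) = -5 + (-130 + E)/(E + (30*E + 30)) = -5 + (-130 + E)/(E + (30 + 30*E)) = -5 + (-130 + E)/(30 + 31*E))
F + V(-214) = -41640 + 14*(-20 - 11*(-214))/(30 + 31*(-214)) = -41640 + 14*(-20 + 2354)/(30 - 6634) = -41640 + 14*2334/(-6604) = -41640 + 14*(-1/6604)*2334 = -41640 - 8169/1651 = -68755809/1651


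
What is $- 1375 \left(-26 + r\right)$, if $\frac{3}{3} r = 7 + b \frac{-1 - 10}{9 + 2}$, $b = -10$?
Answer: $12375$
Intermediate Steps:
$r = 17$ ($r = 7 - 10 \frac{-1 - 10}{9 + 2} = 7 - 10 \left(- \frac{11}{11}\right) = 7 - 10 \left(\left(-11\right) \frac{1}{11}\right) = 7 - -10 = 7 + 10 = 17$)
$- 1375 \left(-26 + r\right) = - 1375 \left(-26 + 17\right) = \left(-1375\right) \left(-9\right) = 12375$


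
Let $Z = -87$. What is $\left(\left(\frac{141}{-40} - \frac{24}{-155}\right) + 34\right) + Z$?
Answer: $- \frac{69899}{1240} \approx -56.37$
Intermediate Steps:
$\left(\left(\frac{141}{-40} - \frac{24}{-155}\right) + 34\right) + Z = \left(\left(\frac{141}{-40} - \frac{24}{-155}\right) + 34\right) - 87 = \left(\left(141 \left(- \frac{1}{40}\right) - - \frac{24}{155}\right) + 34\right) - 87 = \left(\left(- \frac{141}{40} + \frac{24}{155}\right) + 34\right) - 87 = \left(- \frac{4179}{1240} + 34\right) - 87 = \frac{37981}{1240} - 87 = - \frac{69899}{1240}$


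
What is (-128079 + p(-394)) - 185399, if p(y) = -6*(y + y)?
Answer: -308750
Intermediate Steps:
p(y) = -12*y
(-128079 + p(-394)) - 185399 = (-128079 - 12*(-394)) - 185399 = (-128079 + 4728) - 185399 = -123351 - 185399 = -308750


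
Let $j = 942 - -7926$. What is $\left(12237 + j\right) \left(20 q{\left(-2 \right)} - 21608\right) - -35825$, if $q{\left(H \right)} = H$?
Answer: $-456845215$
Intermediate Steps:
$j = 8868$ ($j = 942 + 7926 = 8868$)
$\left(12237 + j\right) \left(20 q{\left(-2 \right)} - 21608\right) - -35825 = \left(12237 + 8868\right) \left(20 \left(-2\right) - 21608\right) - -35825 = 21105 \left(-40 - 21608\right) + 35825 = 21105 \left(-21648\right) + 35825 = -456881040 + 35825 = -456845215$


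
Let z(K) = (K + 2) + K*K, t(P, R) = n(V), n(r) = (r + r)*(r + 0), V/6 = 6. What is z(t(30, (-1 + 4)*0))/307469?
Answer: 6721058/307469 ≈ 21.859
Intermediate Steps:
V = 36 (V = 6*6 = 36)
n(r) = 2*r² (n(r) = (2*r)*r = 2*r²)
t(P, R) = 2592 (t(P, R) = 2*36² = 2*1296 = 2592)
z(K) = 2 + K + K² (z(K) = (2 + K) + K² = 2 + K + K²)
z(t(30, (-1 + 4)*0))/307469 = (2 + 2592 + 2592²)/307469 = (2 + 2592 + 6718464)*(1/307469) = 6721058*(1/307469) = 6721058/307469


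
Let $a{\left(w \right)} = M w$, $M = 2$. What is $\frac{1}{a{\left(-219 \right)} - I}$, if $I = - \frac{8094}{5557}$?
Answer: $- \frac{5557}{2425872} \approx -0.0022907$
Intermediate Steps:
$I = - \frac{8094}{5557}$ ($I = \left(-8094\right) \frac{1}{5557} = - \frac{8094}{5557} \approx -1.4565$)
$a{\left(w \right)} = 2 w$
$\frac{1}{a{\left(-219 \right)} - I} = \frac{1}{2 \left(-219\right) - - \frac{8094}{5557}} = \frac{1}{-438 + \frac{8094}{5557}} = \frac{1}{- \frac{2425872}{5557}} = - \frac{5557}{2425872}$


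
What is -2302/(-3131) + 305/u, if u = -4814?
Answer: 10126873/15072634 ≈ 0.67187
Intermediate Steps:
-2302/(-3131) + 305/u = -2302/(-3131) + 305/(-4814) = -2302*(-1/3131) + 305*(-1/4814) = 2302/3131 - 305/4814 = 10126873/15072634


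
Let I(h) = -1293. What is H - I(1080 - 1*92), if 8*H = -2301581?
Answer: -2291237/8 ≈ -2.8640e+5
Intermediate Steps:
H = -2301581/8 (H = (⅛)*(-2301581) = -2301581/8 ≈ -2.8770e+5)
H - I(1080 - 1*92) = -2301581/8 - 1*(-1293) = -2301581/8 + 1293 = -2291237/8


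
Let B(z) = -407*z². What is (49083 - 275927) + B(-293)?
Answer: -35167387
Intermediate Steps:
(49083 - 275927) + B(-293) = (49083 - 275927) - 407*(-293)² = -226844 - 407*85849 = -226844 - 34940543 = -35167387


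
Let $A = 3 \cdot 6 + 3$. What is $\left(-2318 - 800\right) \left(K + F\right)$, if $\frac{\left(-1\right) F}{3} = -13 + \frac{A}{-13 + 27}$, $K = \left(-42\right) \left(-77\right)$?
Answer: $-10191183$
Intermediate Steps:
$K = 3234$
$A = 21$ ($A = 18 + 3 = 21$)
$F = \frac{69}{2}$ ($F = - 3 \left(-13 + \frac{21}{-13 + 27}\right) = - 3 \left(-13 + \frac{21}{14}\right) = - 3 \left(-13 + 21 \cdot \frac{1}{14}\right) = - 3 \left(-13 + \frac{3}{2}\right) = \left(-3\right) \left(- \frac{23}{2}\right) = \frac{69}{2} \approx 34.5$)
$\left(-2318 - 800\right) \left(K + F\right) = \left(-2318 - 800\right) \left(3234 + \frac{69}{2}\right) = \left(-3118\right) \frac{6537}{2} = -10191183$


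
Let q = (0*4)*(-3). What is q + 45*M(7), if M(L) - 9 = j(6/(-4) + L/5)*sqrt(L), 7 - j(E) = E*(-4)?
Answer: 405 + 297*sqrt(7) ≈ 1190.8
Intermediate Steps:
j(E) = 7 + 4*E (j(E) = 7 - E*(-4) = 7 - (-4)*E = 7 + 4*E)
q = 0 (q = 0*(-3) = 0)
M(L) = 9 + sqrt(L)*(1 + 4*L/5) (M(L) = 9 + (7 + 4*(6/(-4) + L/5))*sqrt(L) = 9 + (7 + 4*(6*(-1/4) + L*(1/5)))*sqrt(L) = 9 + (7 + 4*(-3/2 + L/5))*sqrt(L) = 9 + (7 + (-6 + 4*L/5))*sqrt(L) = 9 + (1 + 4*L/5)*sqrt(L) = 9 + sqrt(L)*(1 + 4*L/5))
q + 45*M(7) = 0 + 45*(9 + sqrt(7)*(5 + 4*7)/5) = 0 + 45*(9 + sqrt(7)*(5 + 28)/5) = 0 + 45*(9 + (1/5)*sqrt(7)*33) = 0 + 45*(9 + 33*sqrt(7)/5) = 0 + (405 + 297*sqrt(7)) = 405 + 297*sqrt(7)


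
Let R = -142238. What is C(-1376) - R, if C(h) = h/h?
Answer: 142239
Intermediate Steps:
C(h) = 1
C(-1376) - R = 1 - 1*(-142238) = 1 + 142238 = 142239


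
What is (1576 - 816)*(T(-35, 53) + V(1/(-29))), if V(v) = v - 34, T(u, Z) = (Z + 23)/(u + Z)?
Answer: -5913560/261 ≈ -22657.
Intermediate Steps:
T(u, Z) = (23 + Z)/(Z + u)
V(v) = -34 + v
(1576 - 816)*(T(-35, 53) + V(1/(-29))) = (1576 - 816)*((23 + 53)/(53 - 35) + (-34 + 1/(-29))) = 760*(76/18 + (-34 - 1/29)) = 760*((1/18)*76 - 987/29) = 760*(38/9 - 987/29) = 760*(-7781/261) = -5913560/261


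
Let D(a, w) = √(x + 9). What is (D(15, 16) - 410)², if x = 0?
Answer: 165649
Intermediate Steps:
D(a, w) = 3 (D(a, w) = √(0 + 9) = √9 = 3)
(D(15, 16) - 410)² = (3 - 410)² = (-407)² = 165649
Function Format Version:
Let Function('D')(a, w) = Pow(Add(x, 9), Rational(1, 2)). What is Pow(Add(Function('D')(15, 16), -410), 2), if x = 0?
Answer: 165649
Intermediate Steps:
Function('D')(a, w) = 3 (Function('D')(a, w) = Pow(Add(0, 9), Rational(1, 2)) = Pow(9, Rational(1, 2)) = 3)
Pow(Add(Function('D')(15, 16), -410), 2) = Pow(Add(3, -410), 2) = Pow(-407, 2) = 165649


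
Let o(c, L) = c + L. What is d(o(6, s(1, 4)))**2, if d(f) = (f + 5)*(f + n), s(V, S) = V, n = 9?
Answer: 36864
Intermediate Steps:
o(c, L) = L + c
d(f) = (5 + f)*(9 + f) (d(f) = (f + 5)*(f + 9) = (5 + f)*(9 + f))
d(o(6, s(1, 4)))**2 = (45 + (1 + 6)**2 + 14*(1 + 6))**2 = (45 + 7**2 + 14*7)**2 = (45 + 49 + 98)**2 = 192**2 = 36864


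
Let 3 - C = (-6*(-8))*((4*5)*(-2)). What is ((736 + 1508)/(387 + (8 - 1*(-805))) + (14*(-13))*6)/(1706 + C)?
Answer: -109013/362900 ≈ -0.30039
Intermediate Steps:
C = 1923 (C = 3 - (-6*(-8))*(4*5)*(-2) = 3 - 48*20*(-2) = 3 - 48*(-40) = 3 - 1*(-1920) = 3 + 1920 = 1923)
((736 + 1508)/(387 + (8 - 1*(-805))) + (14*(-13))*6)/(1706 + C) = ((736 + 1508)/(387 + (8 - 1*(-805))) + (14*(-13))*6)/(1706 + 1923) = (2244/(387 + (8 + 805)) - 182*6)/3629 = (2244/(387 + 813) - 1092)*(1/3629) = (2244/1200 - 1092)*(1/3629) = (2244*(1/1200) - 1092)*(1/3629) = (187/100 - 1092)*(1/3629) = -109013/100*1/3629 = -109013/362900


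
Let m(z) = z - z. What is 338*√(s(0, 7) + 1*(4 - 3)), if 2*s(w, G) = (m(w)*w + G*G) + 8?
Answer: 169*√118 ≈ 1835.8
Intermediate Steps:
m(z) = 0
s(w, G) = 4 + G²/2 (s(w, G) = ((0*w + G*G) + 8)/2 = ((0 + G²) + 8)/2 = (G² + 8)/2 = (8 + G²)/2 = 4 + G²/2)
338*√(s(0, 7) + 1*(4 - 3)) = 338*√((4 + (½)*7²) + 1*(4 - 3)) = 338*√((4 + (½)*49) + 1*1) = 338*√((4 + 49/2) + 1) = 338*√(57/2 + 1) = 338*√(59/2) = 338*(√118/2) = 169*√118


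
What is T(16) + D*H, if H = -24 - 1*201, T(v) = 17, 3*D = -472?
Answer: 35417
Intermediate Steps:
D = -472/3 (D = (1/3)*(-472) = -472/3 ≈ -157.33)
H = -225 (H = -24 - 201 = -225)
T(16) + D*H = 17 - 472/3*(-225) = 17 + 35400 = 35417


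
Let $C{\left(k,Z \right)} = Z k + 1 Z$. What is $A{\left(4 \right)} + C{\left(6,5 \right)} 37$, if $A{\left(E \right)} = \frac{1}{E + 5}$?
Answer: $\frac{11656}{9} \approx 1295.1$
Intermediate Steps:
$A{\left(E \right)} = \frac{1}{5 + E}$
$C{\left(k,Z \right)} = Z + Z k$ ($C{\left(k,Z \right)} = Z k + Z = Z + Z k$)
$A{\left(4 \right)} + C{\left(6,5 \right)} 37 = \frac{1}{5 + 4} + 5 \left(1 + 6\right) 37 = \frac{1}{9} + 5 \cdot 7 \cdot 37 = \frac{1}{9} + 35 \cdot 37 = \frac{1}{9} + 1295 = \frac{11656}{9}$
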